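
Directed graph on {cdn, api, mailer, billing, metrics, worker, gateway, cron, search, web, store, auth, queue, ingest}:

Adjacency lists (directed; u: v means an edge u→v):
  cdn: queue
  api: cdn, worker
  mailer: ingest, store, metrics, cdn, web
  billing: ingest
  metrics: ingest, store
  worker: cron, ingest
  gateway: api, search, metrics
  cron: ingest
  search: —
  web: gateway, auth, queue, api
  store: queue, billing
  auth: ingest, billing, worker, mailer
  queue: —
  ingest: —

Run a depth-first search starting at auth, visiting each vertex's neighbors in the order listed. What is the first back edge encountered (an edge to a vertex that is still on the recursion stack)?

web->auth

DFS from auth (visiting each vertex's neighbors in the order listed); mark gray on enter, black on exit:
auth gray
  ingest gray
  ingest black
  billing gray
    billing→ingest: ingest black — skip
  billing black
  worker gray
    cron gray
      cron→ingest: ingest black — skip
    cron black
    worker→ingest: ingest black — skip
  worker black
  mailer gray
    mailer→ingest: ingest black — skip
    store gray
      queue gray
      queue black
      store→billing: billing black — skip
    store black
    metrics gray
      metrics→ingest: ingest black — skip
      metrics→store: store black — skip
    metrics black
    cdn gray
      cdn→queue: queue black — skip
    cdn black
    web gray
      gateway gray
        api gray
          api→cdn: cdn black — skip
          api→worker: worker black — skip
        api black
        search gray
        search black
        gateway→metrics: metrics black — skip
      gateway black
      web→auth: auth is gray → back edge
First back edge: web → auth.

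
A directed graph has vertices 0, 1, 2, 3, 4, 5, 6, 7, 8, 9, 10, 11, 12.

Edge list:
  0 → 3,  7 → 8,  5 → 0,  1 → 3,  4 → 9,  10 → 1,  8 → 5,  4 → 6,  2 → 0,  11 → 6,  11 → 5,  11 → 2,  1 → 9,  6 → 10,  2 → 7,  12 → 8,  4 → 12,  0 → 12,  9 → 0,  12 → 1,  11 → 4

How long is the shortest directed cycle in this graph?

4

For each vertex v, BFS finds the shortest path from v back to v.
The shortest such closed walk is 5 → 0 → 12 → 8 → 5, length 4.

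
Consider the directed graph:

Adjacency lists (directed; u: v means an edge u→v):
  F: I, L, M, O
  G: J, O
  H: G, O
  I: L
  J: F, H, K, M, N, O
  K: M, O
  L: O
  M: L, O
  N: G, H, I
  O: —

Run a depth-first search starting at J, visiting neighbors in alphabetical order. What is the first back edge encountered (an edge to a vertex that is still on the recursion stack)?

G→J

DFS from J (visiting neighbors in alphabetical order); mark gray on enter, black on exit:
J gray
  F gray
    I gray
      L gray
        O gray
        O black
      L black
    I black
    F→L: L black — skip
    M gray
      M→L: L black — skip
      M→O: O black — skip
    M black
    F→O: O black — skip
  F black
  H gray
    G gray
      G→J: J is gray → back edge
First back edge: G → J.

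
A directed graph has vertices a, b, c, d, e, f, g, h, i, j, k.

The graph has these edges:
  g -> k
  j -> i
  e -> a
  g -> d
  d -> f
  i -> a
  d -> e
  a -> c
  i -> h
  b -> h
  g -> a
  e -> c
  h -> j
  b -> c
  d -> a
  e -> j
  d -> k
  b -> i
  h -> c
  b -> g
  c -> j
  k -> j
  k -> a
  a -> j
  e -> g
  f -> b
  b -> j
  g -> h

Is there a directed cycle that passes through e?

e is on a cycle iff e can reach itself via ≥1 edge.
e → g → d → e — yes.

Yes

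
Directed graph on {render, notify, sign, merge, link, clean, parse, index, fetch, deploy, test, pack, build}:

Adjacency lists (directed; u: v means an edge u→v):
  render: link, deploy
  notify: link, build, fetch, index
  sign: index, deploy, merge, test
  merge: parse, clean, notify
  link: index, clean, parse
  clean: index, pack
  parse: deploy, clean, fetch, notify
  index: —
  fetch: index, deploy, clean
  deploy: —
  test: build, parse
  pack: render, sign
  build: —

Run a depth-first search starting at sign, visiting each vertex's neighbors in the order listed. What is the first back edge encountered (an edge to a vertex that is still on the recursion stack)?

link→clean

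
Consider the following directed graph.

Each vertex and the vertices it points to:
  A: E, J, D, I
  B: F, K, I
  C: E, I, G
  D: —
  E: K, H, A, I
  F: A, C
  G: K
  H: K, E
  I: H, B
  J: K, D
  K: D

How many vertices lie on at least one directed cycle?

7

A vertex is on a directed cycle iff it belongs to a strongly connected component of size ≥ 2 (or has a self-loop).
The vertices on cycles are {A, B, C, E, F, H, I} — 7 in total.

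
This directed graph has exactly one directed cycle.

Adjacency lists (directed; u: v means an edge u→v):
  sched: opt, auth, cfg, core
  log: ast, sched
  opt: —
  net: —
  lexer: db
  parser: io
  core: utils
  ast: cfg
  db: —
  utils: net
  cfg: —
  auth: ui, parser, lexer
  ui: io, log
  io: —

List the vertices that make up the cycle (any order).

ui, log, auth, sched

DFS with gray/black marking from sched:
sched gray
  opt gray
  opt black
  auth gray
    ui gray
      io gray
      io black
      log gray
        ast gray
          cfg gray
          cfg black
        ast black
        log→sched: sched is gray → back edge
Back edge closes the cycle sched → auth → ui → log → sched; its vertices are {ui, log, auth, sched}.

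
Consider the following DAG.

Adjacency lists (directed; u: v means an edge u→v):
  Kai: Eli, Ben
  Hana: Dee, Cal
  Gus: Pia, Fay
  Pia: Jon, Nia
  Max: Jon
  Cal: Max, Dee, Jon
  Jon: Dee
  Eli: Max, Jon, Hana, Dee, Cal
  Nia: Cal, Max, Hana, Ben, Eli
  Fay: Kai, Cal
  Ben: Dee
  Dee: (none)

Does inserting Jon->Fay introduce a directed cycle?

Yes

Adding Jon→Fay creates a cycle iff Fay can already reach Jon.
Path from Fay: Fay → Cal → Jon.
So Fay → … → Jon → Fay is a cycle.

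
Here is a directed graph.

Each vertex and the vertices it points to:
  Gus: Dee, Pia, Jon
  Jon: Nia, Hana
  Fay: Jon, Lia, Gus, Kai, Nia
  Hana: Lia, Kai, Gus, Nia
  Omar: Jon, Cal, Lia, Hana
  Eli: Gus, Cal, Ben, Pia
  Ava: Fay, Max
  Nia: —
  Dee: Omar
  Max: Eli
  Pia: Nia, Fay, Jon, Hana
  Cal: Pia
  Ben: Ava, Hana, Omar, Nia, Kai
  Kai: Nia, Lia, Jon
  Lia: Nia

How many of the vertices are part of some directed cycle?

A vertex is on a directed cycle iff it belongs to a strongly connected component of size ≥ 2 (or has a self-loop).
The vertices on cycles are {Ava, Ben, Cal, Dee, Eli, Fay, Gus, Jon, Kai, Max, Pia, Hana, Omar} — 13 in total.

13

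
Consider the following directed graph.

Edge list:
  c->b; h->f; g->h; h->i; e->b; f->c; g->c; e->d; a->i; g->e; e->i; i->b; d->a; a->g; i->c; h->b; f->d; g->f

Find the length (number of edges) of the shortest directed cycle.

For each vertex v, BFS finds the shortest path from v back to v.
The shortest such closed walk is a → g → f → d → a, length 4.

4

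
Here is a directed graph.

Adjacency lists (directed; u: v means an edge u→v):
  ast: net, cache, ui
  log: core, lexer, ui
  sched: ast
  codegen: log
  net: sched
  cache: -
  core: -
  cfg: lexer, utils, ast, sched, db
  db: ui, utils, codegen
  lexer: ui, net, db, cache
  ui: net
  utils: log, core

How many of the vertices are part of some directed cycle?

9

A vertex is on a directed cycle iff it belongs to a strongly connected component of size ≥ 2 (or has a self-loop).
The vertices on cycles are {db, ui, ast, log, net, lexer, sched, utils, codegen} — 9 in total.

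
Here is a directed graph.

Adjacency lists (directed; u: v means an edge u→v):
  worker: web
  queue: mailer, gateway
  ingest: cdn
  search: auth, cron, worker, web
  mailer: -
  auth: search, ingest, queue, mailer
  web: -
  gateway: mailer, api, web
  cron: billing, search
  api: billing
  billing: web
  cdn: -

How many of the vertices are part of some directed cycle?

A vertex is on a directed cycle iff it belongs to a strongly connected component of size ≥ 2 (or has a self-loop).
The vertices on cycles are {auth, cron, search} — 3 in total.

3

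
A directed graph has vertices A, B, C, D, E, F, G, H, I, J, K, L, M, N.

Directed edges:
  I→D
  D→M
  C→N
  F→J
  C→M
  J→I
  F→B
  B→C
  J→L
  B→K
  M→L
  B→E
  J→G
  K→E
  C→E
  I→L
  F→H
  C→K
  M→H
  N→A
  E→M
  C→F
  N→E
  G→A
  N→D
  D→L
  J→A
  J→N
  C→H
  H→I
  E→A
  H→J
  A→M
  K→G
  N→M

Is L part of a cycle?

No

L lies on a cycle iff there is a path from L back to itself.
Exploring from L, it never reaches itself; equivalently, its strongly connected component is a singleton.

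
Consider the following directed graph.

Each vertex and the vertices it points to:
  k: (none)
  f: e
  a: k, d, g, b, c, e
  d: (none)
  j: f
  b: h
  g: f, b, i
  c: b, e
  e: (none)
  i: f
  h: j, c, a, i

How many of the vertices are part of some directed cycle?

5

A vertex is on a directed cycle iff it belongs to a strongly connected component of size ≥ 2 (or has a self-loop).
The vertices on cycles are {a, b, c, g, h} — 5 in total.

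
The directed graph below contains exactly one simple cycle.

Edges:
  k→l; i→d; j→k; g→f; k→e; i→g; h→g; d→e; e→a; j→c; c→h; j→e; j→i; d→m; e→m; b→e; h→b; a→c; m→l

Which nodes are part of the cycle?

a, b, c, e, h

DFS with gray/black marking from c:
c gray
  h gray
    b gray
      e gray
        m gray
          l gray
          l black
        m black
        a gray
          a→c: c is gray → back edge
Back edge closes the cycle c → h → b → e → a → c; its vertices are {a, b, c, e, h}.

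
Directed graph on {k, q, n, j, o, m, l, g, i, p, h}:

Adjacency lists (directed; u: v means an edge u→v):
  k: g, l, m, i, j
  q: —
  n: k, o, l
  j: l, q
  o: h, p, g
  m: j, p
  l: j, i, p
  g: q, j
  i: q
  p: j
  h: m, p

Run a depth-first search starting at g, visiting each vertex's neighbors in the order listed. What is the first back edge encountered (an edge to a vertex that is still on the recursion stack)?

l→j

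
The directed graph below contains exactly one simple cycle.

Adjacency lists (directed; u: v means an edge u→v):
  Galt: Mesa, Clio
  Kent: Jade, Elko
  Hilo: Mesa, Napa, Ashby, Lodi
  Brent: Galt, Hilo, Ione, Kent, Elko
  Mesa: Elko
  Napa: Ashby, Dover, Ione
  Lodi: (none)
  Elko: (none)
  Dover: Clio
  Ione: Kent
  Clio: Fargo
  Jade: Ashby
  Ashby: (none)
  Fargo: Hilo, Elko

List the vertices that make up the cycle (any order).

Clio, Hilo, Napa, Dover, Fargo

DFS with gray/black marking from Hilo:
Hilo gray
  Mesa gray
    Elko gray
    Elko black
  Mesa black
  Napa gray
    Ashby gray
    Ashby black
    Dover gray
      Clio gray
        Fargo gray
          Fargo→Hilo: Hilo is gray → back edge
Back edge closes the cycle Hilo → Napa → Dover → Clio → Fargo → Hilo; its vertices are {Clio, Hilo, Napa, Dover, Fargo}.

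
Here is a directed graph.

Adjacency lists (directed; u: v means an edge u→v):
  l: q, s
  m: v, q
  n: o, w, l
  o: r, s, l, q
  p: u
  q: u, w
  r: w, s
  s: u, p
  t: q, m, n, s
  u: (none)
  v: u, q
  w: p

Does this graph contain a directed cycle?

No

DFS with white/gray/black marking, starting from o:
o gray
  r gray
    w gray
      p gray
        u gray
        u black
      p black
    w black
    s gray
      s→u: u black — skip
      s→p: p black — skip
    s black
  r black
  o→s: s black — skip
  l gray
    q gray
      q→u: u black — skip
      q→w: w black — skip
    q black
    l→s: s black — skip
  l black
  o→q: q black — skip
o black
m gray
  v gray
    v→u: u black — skip
    v→q: q black — skip
  v black
  m→q: q black — skip
m black
n gray
  n→o: o black — skip
  n→w: w black — skip
  n→l: l black — skip
n black
t gray
  t→q: q black — skip
  t→m: m black — skip
  t→n: n black — skip
  t→s: s black — skip
t black
Every edge goes to a white or black vertex — no back edge, so the graph is acyclic.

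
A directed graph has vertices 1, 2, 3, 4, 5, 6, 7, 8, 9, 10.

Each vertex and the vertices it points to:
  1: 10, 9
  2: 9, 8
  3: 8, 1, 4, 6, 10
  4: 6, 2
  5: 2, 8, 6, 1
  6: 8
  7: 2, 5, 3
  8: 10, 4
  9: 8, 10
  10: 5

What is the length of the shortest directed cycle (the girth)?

For each vertex v, BFS finds the shortest path from v back to v.
The shortest such closed walk is 5 → 1 → 10 → 5, length 3.

3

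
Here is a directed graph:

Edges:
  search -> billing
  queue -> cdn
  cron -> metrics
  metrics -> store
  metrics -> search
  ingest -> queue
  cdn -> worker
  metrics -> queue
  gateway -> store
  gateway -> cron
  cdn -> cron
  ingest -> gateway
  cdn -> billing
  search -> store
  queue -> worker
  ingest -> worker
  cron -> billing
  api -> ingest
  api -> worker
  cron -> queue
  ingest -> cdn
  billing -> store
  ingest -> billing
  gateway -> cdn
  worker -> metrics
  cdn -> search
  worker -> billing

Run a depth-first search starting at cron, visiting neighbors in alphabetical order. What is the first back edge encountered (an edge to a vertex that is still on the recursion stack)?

cdn→cron

DFS from cron (visiting neighbors in alphabetical order); mark gray on enter, black on exit:
cron gray
  billing gray
    store gray
    store black
  billing black
  metrics gray
    queue gray
      cdn gray
        cdn→billing: billing black — skip
        cdn→cron: cron is gray → back edge
First back edge: cdn → cron.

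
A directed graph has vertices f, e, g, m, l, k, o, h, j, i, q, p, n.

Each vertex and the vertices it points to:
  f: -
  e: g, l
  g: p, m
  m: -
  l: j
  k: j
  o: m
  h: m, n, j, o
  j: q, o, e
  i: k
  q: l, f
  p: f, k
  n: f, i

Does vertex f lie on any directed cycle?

No

f lies on a cycle iff there is a path from f back to itself.
Exploring from f, it never reaches itself; equivalently, its strongly connected component is a singleton.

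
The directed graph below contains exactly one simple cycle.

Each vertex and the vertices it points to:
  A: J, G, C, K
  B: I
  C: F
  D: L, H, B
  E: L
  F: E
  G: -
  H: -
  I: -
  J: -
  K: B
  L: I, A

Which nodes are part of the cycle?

A, C, E, F, L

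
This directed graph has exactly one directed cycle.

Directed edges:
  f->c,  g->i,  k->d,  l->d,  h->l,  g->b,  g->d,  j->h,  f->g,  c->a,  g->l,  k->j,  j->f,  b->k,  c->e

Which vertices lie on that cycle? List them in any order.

b, f, g, j, k

DFS with gray/black marking from j:
j gray
  f gray
    g gray
      i gray
      i black
      b gray
        k gray
          d gray
          d black
          k→j: j is gray → back edge
Back edge closes the cycle j → f → g → b → k → j; its vertices are {b, f, g, j, k}.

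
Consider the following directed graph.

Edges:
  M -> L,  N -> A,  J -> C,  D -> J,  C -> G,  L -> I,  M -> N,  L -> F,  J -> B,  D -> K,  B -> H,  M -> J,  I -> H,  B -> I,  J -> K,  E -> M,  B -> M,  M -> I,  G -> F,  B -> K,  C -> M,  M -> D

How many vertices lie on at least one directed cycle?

A vertex is on a directed cycle iff it belongs to a strongly connected component of size ≥ 2 (or has a self-loop).
The vertices on cycles are {B, C, D, J, M} — 5 in total.

5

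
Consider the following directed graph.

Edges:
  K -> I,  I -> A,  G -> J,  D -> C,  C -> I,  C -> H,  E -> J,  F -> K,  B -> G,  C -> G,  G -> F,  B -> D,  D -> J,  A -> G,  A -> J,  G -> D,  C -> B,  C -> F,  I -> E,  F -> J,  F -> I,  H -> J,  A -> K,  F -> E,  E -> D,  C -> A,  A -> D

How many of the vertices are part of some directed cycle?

9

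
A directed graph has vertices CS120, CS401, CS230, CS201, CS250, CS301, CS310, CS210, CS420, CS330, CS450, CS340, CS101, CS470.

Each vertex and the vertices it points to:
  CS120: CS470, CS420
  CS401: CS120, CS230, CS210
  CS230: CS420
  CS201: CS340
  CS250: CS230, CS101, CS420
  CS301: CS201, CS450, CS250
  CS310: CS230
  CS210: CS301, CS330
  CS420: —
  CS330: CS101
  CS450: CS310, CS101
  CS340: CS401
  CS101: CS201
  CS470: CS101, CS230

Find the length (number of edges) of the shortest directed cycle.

5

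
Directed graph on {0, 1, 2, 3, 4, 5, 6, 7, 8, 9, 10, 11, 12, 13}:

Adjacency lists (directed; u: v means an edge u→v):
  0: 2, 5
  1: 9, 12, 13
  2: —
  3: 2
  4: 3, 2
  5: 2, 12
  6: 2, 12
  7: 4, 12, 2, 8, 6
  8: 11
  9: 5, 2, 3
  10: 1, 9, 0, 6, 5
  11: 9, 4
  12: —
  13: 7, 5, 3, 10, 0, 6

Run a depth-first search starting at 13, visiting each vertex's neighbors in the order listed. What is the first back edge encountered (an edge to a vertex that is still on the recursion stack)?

1->13

DFS from 13 (visiting each vertex's neighbors in the order listed); mark gray on enter, black on exit:
13 gray
  7 gray
    4 gray
      3 gray
        2 gray
        2 black
      3 black
      4→2: 2 black — skip
    4 black
    12 gray
    12 black
    7→2: 2 black — skip
    8 gray
      11 gray
        9 gray
          5 gray
            5→2: 2 black — skip
            5→12: 12 black — skip
          5 black
          9→2: 2 black — skip
          9→3: 3 black — skip
        9 black
        11→4: 4 black — skip
      11 black
    8 black
    6 gray
      6→2: 2 black — skip
      6→12: 12 black — skip
    6 black
  7 black
  13→5: 5 black — skip
  13→3: 3 black — skip
  10 gray
    1 gray
      1→9: 9 black — skip
      1→12: 12 black — skip
      1→13: 13 is gray → back edge
First back edge: 1 → 13.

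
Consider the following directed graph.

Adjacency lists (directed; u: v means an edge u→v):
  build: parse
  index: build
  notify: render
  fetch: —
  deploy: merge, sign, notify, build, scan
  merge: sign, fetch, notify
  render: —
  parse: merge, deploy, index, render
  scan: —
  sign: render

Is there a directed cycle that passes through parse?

Yes

parse is on a cycle iff parse can reach itself via ≥1 edge.
parse → deploy → build → parse — yes.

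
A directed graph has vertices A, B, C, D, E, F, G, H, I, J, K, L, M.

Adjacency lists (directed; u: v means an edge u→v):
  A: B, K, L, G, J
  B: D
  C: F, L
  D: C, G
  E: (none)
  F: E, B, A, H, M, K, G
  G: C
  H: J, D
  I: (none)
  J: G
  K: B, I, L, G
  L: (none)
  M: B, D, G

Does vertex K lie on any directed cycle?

K is on a cycle iff K can reach itself via ≥1 edge.
K → G → C → F → K — yes.

Yes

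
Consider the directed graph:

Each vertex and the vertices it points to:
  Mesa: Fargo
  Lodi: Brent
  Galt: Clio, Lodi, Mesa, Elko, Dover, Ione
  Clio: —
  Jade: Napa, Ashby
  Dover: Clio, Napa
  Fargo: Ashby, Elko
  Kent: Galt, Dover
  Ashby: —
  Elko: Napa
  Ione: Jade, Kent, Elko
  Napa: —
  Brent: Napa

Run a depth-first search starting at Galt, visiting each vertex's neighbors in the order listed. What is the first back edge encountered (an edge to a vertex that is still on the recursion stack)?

Kent->Galt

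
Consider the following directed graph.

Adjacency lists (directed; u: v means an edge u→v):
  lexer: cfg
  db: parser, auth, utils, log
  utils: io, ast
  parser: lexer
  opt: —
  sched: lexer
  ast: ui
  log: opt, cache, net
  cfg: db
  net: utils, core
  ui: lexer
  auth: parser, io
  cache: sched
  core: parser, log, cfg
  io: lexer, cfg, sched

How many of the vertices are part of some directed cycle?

14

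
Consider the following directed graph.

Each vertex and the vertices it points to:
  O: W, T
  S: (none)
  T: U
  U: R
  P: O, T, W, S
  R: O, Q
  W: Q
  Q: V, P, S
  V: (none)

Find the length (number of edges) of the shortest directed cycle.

3

For each vertex v, BFS finds the shortest path from v back to v.
The shortest such closed walk is Q → P → W → Q, length 3.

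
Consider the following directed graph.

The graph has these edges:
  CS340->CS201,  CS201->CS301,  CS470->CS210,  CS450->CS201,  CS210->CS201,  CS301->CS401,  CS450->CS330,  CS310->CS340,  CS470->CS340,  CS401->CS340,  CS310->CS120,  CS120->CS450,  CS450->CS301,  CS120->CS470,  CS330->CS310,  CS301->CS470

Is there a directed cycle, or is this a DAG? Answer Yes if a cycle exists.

Yes

DFS with white/gray/black marking, starting from CS120:
CS120 gray
  CS450 gray
    CS301 gray
      CS470 gray
        CS340 gray
          CS201 gray
            CS201→CS301: CS301 is gray → back edge
Back edge found, so a cycle exists: CS301 → CS470 → CS340 → CS201 → CS301.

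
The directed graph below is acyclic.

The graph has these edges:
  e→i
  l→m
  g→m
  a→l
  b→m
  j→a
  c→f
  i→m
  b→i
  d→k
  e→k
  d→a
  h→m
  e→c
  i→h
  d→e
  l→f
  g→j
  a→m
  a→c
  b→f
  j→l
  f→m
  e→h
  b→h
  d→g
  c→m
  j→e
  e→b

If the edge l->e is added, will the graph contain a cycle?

No

Adding l→e creates a cycle iff e can already reach l.
Explore from e: no path reaches l. The graph stays acyclic.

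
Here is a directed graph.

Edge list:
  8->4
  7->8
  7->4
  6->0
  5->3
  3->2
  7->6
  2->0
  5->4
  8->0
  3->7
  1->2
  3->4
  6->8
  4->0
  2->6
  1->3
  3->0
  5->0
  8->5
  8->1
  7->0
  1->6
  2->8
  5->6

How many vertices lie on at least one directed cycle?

A vertex is on a directed cycle iff it belongs to a strongly connected component of size ≥ 2 (or has a self-loop).
The vertices on cycles are {1, 2, 3, 5, 6, 7, 8} — 7 in total.

7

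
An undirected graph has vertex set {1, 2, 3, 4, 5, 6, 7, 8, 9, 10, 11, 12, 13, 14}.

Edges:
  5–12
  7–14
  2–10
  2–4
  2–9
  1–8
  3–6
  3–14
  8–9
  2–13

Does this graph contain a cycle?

No

DFS, tracking each vertex's parent; an edge to a visited non-parent vertex closes a cycle.
Start from 7:
visit 7 (parent –)
  visit 14 (parent 7)
    14–7: parent, skip
    visit 3 (parent 14)
      3–14: parent, skip
      visit 6 (parent 3)
        6–3: parent, skip
visit 1 (parent –)
  visit 8 (parent 1)
    visit 9 (parent 8)
      9–8: parent, skip
      visit 2 (parent 9)
        visit 10 (parent 2)
          10–2: parent, skip
        2–9: parent, skip
        visit 4 (parent 2)
          4–2: parent, skip
        visit 13 (parent 2)
          13–2: parent, skip
    8–1: parent, skip
visit 5 (parent –)
  visit 12 (parent 5)
    12–5: parent, skip
visit 11 (parent –)
No non-parent visited neighbor found — the graph is a forest.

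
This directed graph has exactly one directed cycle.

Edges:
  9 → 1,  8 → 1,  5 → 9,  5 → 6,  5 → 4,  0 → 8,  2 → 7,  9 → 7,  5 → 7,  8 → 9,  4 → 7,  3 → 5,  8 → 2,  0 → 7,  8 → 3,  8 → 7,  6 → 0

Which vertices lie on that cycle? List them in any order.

0, 3, 5, 6, 8

DFS with gray/black marking from 8:
8 gray
  7 gray
  7 black
  1 gray
  1 black
  3 gray
    5 gray
      6 gray
        0 gray
          0→7: 7 black — skip
          0→8: 8 is gray → back edge
Back edge closes the cycle 8 → 3 → 5 → 6 → 0 → 8; its vertices are {0, 3, 5, 6, 8}.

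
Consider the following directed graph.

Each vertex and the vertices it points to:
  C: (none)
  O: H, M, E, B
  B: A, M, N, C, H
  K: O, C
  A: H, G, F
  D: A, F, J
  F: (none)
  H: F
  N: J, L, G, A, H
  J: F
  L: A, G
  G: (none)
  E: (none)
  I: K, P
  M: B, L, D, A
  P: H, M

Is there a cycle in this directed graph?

Yes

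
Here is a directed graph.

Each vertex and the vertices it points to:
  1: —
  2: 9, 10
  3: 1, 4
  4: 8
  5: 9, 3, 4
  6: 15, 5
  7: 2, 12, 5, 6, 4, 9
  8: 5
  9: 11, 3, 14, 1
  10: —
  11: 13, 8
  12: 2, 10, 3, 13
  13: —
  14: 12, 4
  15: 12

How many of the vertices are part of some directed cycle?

9

A vertex is on a directed cycle iff it belongs to a strongly connected component of size ≥ 2 (or has a self-loop).
The vertices on cycles are {2, 3, 4, 5, 8, 9, 11, 12, 14} — 9 in total.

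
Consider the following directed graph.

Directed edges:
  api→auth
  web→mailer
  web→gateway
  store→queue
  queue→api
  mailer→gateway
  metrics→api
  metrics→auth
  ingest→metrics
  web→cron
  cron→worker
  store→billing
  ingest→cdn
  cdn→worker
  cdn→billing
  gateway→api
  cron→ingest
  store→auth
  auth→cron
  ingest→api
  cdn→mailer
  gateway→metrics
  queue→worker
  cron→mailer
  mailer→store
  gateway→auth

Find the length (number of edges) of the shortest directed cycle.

For each vertex v, BFS finds the shortest path from v back to v.
The shortest such closed walk is cron → mailer → store → auth → cron, length 4.

4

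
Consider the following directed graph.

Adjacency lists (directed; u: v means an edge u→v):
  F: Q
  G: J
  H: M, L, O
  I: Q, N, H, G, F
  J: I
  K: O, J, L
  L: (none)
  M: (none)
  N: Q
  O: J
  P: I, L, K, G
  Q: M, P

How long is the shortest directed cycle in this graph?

For each vertex v, BFS finds the shortest path from v back to v.
The shortest such closed walk is I → G → J → I, length 3.

3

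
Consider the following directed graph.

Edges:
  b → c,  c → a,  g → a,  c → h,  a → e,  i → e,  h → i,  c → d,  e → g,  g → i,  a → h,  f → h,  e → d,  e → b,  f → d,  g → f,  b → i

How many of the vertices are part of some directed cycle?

A vertex is on a directed cycle iff it belongs to a strongly connected component of size ≥ 2 (or has a self-loop).
The vertices on cycles are {a, b, c, e, f, g, h, i} — 8 in total.

8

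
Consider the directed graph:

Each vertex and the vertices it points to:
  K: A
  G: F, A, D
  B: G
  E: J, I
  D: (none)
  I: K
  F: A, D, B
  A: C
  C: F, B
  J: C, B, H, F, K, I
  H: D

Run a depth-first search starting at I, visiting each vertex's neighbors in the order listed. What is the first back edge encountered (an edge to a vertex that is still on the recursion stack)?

F->A

DFS from I (visiting each vertex's neighbors in the order listed); mark gray on enter, black on exit:
I gray
  K gray
    A gray
      C gray
        F gray
          F→A: A is gray → back edge
First back edge: F → A.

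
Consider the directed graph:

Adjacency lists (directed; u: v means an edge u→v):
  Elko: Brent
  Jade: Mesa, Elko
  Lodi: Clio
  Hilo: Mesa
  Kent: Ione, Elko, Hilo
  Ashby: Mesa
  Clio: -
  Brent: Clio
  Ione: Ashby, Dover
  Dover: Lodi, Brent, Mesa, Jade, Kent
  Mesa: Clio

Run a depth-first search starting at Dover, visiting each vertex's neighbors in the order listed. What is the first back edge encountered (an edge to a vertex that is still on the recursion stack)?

DFS from Dover (visiting each vertex's neighbors in the order listed); mark gray on enter, black on exit:
Dover gray
  Lodi gray
    Clio gray
    Clio black
  Lodi black
  Brent gray
    Brent→Clio: Clio black — skip
  Brent black
  Mesa gray
    Mesa→Clio: Clio black — skip
  Mesa black
  Jade gray
    Jade→Mesa: Mesa black — skip
    Elko gray
      Elko→Brent: Brent black — skip
    Elko black
  Jade black
  Kent gray
    Ione gray
      Ashby gray
        Ashby→Mesa: Mesa black — skip
      Ashby black
      Ione→Dover: Dover is gray → back edge
First back edge: Ione → Dover.

Ione->Dover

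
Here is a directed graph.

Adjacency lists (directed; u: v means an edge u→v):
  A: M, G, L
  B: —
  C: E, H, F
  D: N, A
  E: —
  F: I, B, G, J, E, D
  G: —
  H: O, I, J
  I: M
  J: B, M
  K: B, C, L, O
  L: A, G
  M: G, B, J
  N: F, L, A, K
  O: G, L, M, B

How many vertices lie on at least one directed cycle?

9

A vertex is on a directed cycle iff it belongs to a strongly connected component of size ≥ 2 (or has a self-loop).
The vertices on cycles are {A, C, D, F, J, K, L, M, N} — 9 in total.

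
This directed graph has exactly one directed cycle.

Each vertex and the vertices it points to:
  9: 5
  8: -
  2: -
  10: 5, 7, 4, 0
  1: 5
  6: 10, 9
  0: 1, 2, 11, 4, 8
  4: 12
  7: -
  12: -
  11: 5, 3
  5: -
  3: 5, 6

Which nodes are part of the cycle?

0, 3, 6, 10, 11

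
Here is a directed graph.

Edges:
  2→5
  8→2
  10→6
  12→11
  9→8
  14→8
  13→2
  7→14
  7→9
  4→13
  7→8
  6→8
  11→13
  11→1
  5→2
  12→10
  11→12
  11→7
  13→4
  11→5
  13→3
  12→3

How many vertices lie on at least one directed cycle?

6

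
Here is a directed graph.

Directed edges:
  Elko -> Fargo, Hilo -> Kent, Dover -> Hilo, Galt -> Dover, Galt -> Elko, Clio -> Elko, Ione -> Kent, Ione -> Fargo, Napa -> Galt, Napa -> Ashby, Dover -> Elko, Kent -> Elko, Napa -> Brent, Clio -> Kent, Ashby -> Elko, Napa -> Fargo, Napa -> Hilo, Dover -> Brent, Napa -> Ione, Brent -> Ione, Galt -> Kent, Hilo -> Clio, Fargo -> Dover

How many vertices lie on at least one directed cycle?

8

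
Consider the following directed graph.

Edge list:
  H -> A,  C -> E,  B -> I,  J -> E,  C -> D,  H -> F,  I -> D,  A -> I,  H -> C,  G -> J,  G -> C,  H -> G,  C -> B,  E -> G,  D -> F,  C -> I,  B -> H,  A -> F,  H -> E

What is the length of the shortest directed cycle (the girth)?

3

For each vertex v, BFS finds the shortest path from v back to v.
The shortest such closed walk is B → H → C → B, length 3.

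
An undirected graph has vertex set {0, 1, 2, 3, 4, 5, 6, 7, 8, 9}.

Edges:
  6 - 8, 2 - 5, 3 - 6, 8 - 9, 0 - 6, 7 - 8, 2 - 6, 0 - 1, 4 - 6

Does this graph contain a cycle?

DFS, tracking each vertex's parent; an edge to a visited non-parent vertex closes a cycle.
Start from 1:
visit 1 (parent –)
  visit 0 (parent 1)
    0–1: parent, skip
    visit 6 (parent 0)
      visit 8 (parent 6)
        visit 7 (parent 8)
          7–8: parent, skip
        8–6: parent, skip
        visit 9 (parent 8)
          9–8: parent, skip
      visit 4 (parent 6)
        4–6: parent, skip
      6–0: parent, skip
      visit 3 (parent 6)
        3–6: parent, skip
      visit 2 (parent 6)
        visit 5 (parent 2)
          5–2: parent, skip
        2–6: parent, skip
No non-parent visited neighbor found — the graph is a forest.

No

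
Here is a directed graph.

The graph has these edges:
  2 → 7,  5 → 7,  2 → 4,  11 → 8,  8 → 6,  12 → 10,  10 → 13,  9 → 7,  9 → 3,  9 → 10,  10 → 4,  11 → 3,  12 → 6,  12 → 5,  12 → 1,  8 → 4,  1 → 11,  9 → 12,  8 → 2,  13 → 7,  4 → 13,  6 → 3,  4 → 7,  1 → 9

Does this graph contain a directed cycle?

Yes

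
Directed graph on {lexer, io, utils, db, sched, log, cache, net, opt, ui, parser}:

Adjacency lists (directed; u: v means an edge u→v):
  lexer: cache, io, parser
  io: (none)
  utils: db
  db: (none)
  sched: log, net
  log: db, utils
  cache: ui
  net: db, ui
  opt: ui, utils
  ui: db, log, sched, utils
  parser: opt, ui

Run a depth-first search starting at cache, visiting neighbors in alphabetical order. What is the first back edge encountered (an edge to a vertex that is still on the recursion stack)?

DFS from cache (visiting neighbors in alphabetical order); mark gray on enter, black on exit:
cache gray
  ui gray
    db gray
    db black
    log gray
      log→db: db black — skip
      utils gray
        utils→db: db black — skip
      utils black
    log black
    sched gray
      sched→log: log black — skip
      net gray
        net→db: db black — skip
        net→ui: ui is gray → back edge
First back edge: net → ui.

net→ui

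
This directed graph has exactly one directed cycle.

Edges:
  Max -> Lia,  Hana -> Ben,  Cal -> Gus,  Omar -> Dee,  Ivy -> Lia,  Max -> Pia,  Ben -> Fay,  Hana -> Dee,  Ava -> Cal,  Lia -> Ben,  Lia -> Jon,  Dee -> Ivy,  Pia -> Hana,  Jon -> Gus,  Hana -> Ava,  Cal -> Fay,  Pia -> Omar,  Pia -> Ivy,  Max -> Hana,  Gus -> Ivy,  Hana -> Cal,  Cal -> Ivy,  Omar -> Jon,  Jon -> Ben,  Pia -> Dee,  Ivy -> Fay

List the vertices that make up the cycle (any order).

Gus, Ivy, Jon, Lia

DFS with gray/black marking from Lia:
Lia gray
  Ben gray
    Fay gray
    Fay black
  Ben black
  Jon gray
    Gus gray
      Ivy gray
        Ivy→Fay: Fay black — skip
        Ivy→Lia: Lia is gray → back edge
Back edge closes the cycle Lia → Jon → Gus → Ivy → Lia; its vertices are {Gus, Ivy, Jon, Lia}.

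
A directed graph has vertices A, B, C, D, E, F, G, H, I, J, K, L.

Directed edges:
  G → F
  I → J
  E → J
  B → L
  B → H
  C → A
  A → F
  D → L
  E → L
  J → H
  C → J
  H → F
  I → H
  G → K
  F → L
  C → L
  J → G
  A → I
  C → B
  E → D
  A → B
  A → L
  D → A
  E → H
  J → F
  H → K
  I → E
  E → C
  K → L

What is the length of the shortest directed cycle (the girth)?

4

For each vertex v, BFS finds the shortest path from v back to v.
The shortest such closed walk is A → I → E → C → A, length 4.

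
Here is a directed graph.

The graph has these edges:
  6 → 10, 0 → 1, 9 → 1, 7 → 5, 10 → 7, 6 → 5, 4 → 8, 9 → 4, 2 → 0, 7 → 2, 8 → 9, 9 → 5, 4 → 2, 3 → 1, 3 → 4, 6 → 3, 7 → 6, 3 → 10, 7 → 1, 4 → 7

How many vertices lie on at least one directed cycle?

A vertex is on a directed cycle iff it belongs to a strongly connected component of size ≥ 2 (or has a self-loop).
The vertices on cycles are {3, 4, 6, 7, 8, 9, 10} — 7 in total.

7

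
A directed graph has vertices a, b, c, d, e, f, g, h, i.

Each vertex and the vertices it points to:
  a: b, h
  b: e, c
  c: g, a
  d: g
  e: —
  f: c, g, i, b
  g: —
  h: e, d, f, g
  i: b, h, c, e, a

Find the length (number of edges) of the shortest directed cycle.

For each vertex v, BFS finds the shortest path from v back to v.
The shortest such closed walk is i → h → f → i, length 3.

3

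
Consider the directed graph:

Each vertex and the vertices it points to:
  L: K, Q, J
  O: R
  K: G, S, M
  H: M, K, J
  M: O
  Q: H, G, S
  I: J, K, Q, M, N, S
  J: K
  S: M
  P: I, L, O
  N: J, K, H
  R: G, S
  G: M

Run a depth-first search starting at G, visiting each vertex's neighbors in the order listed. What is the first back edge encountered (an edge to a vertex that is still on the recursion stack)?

R→G

DFS from G (visiting each vertex's neighbors in the order listed); mark gray on enter, black on exit:
G gray
  M gray
    O gray
      R gray
        R→G: G is gray → back edge
First back edge: R → G.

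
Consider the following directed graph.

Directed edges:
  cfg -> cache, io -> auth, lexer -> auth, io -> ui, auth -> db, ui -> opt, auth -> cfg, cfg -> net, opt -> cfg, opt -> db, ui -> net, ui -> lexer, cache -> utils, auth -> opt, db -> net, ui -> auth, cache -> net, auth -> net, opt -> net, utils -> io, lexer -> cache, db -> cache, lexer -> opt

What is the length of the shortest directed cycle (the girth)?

5

For each vertex v, BFS finds the shortest path from v back to v.
The shortest such closed walk is utils → io → auth → cfg → cache → utils, length 5.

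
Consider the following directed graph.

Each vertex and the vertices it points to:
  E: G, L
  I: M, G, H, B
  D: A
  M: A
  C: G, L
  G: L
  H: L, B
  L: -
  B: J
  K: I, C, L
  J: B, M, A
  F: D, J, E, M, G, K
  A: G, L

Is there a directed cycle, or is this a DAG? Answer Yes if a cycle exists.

Yes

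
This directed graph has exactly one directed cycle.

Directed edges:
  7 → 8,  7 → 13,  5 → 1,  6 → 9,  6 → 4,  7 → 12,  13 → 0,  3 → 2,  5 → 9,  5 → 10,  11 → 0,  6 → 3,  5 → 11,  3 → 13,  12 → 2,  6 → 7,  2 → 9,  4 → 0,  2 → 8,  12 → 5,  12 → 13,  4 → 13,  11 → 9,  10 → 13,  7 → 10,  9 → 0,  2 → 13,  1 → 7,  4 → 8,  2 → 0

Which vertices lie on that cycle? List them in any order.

1, 5, 7, 12

DFS with gray/black marking from 7:
7 gray
  12 gray
    13 gray
      0 gray
      0 black
    13 black
    2 gray
      2→13: 13 black — skip
      8 gray
      8 black
      9 gray
        9→0: 0 black — skip
      9 black
      2→0: 0 black — skip
    2 black
    5 gray
      5→9: 9 black — skip
      11 gray
        11→9: 9 black — skip
        11→0: 0 black — skip
      11 black
      10 gray
        10→13: 13 black — skip
      10 black
      1 gray
        1→7: 7 is gray → back edge
Back edge closes the cycle 7 → 12 → 5 → 1 → 7; its vertices are {1, 5, 7, 12}.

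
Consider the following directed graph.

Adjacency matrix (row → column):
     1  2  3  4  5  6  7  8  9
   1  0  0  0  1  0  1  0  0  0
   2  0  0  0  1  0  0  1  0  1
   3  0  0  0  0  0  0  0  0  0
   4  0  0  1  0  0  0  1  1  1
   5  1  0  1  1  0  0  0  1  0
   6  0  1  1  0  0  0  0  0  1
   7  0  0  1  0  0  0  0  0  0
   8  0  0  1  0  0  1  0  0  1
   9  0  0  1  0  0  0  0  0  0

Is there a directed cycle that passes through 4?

4 is on a cycle iff 4 can reach itself via ≥1 edge.
4 → 8 → 6 → 2 → 4 — yes.

Yes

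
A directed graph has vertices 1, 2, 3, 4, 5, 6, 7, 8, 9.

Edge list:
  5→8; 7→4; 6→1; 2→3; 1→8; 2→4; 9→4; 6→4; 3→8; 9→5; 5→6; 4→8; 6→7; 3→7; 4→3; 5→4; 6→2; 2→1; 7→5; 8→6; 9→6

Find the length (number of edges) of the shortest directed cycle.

3

For each vertex v, BFS finds the shortest path from v back to v.
The shortest such closed walk is 6 → 1 → 8 → 6, length 3.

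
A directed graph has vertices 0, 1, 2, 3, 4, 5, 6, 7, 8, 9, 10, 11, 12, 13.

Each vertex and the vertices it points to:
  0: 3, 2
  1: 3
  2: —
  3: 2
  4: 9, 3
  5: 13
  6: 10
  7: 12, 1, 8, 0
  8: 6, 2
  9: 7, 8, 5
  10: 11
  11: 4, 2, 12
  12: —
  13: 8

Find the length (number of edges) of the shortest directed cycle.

6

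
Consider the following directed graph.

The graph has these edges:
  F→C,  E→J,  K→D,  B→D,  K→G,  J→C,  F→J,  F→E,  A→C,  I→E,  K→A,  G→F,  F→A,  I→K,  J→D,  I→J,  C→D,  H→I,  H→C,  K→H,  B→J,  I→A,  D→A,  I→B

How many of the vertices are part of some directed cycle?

A vertex is on a directed cycle iff it belongs to a strongly connected component of size ≥ 2 (or has a self-loop).
The vertices on cycles are {A, C, D, H, I, K} — 6 in total.

6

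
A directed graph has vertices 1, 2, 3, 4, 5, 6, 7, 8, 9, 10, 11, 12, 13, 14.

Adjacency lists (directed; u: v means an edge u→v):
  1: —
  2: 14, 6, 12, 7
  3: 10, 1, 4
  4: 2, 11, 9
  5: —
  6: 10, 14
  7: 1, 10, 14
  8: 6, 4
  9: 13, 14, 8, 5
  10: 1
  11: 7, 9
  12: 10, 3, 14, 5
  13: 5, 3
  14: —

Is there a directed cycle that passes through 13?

Yes

13 is on a cycle iff 13 can reach itself via ≥1 edge.
13 → 3 → 4 → 9 → 13 — yes.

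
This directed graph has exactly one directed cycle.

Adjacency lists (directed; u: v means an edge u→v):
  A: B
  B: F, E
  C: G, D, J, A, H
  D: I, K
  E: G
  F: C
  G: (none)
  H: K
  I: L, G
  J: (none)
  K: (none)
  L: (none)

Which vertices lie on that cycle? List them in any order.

A, B, C, F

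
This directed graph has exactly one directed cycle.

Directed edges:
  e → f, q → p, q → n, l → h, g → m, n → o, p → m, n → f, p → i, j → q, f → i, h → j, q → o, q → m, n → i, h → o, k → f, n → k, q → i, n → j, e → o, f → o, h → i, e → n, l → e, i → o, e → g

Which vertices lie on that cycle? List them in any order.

DFS with gray/black marking from n:
n gray
  i gray
    o gray
    o black
  i black
  j gray
    q gray
      q→o: o black — skip
      q→n: n is gray → back edge
Back edge closes the cycle n → j → q → n; its vertices are {j, n, q}.

j, n, q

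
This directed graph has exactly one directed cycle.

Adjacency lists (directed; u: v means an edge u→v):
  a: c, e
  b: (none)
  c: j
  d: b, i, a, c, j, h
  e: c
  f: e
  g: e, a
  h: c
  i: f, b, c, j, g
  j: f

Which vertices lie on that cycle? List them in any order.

c, e, f, j

DFS with gray/black marking from j:
j gray
  f gray
    e gray
      c gray
        c→j: j is gray → back edge
Back edge closes the cycle j → f → e → c → j; its vertices are {c, e, f, j}.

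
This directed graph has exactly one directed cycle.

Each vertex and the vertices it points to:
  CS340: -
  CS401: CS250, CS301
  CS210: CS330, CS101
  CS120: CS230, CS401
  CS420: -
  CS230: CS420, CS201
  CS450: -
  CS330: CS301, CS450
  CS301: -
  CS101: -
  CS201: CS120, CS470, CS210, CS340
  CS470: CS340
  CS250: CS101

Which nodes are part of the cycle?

DFS with gray/black marking from CS230:
CS230 gray
  CS420 gray
  CS420 black
  CS201 gray
    CS120 gray
      CS120→CS230: CS230 is gray → back edge
Back edge closes the cycle CS230 → CS201 → CS120 → CS230; its vertices are {CS120, CS201, CS230}.

CS120, CS201, CS230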